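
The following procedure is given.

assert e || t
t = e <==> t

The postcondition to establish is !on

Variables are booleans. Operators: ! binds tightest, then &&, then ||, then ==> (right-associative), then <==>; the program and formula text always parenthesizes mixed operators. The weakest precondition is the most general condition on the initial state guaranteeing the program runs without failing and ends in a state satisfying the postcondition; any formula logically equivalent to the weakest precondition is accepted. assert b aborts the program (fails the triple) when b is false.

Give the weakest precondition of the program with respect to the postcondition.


Working backward. After the program, !on must hold.
Before t := e <==> t: !on
Before assert e || t: (e || t) && (!on)
Answer: WP = (e || t) && (!on)


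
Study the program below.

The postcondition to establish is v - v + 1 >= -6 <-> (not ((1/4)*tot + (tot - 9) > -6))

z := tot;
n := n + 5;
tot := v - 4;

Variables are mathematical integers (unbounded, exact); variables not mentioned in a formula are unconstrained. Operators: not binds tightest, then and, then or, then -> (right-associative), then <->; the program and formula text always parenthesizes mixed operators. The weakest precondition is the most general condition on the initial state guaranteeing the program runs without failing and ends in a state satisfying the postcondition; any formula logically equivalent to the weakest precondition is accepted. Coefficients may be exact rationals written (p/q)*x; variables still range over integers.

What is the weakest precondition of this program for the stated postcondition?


Working backward. After the program, the postcondition v - v + 1 >= -6 <-> (not ((1/4)*tot + (tot - 9) > -6)) must hold; in canonical form it is not ((5/4)*tot > 3).
Before tot := v - 4: not ((5/4)*v > 8)
Before n := n + 5: not ((5/4)*v > 8)
Before z := tot: not ((5/4)*v > 8)
Answer: WP = not ((5/4)*v > 8)


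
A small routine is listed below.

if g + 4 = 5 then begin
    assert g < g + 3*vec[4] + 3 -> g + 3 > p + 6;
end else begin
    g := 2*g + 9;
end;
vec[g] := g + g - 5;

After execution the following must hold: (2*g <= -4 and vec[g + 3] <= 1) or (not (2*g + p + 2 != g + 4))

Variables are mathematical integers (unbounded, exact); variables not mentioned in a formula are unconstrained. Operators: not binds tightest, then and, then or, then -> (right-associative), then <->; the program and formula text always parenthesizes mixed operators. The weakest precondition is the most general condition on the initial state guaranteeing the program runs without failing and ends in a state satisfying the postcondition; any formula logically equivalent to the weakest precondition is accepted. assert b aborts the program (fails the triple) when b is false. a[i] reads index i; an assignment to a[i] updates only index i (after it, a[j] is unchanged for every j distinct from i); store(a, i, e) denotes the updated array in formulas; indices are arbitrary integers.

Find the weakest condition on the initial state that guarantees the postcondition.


Working backward. After the program, the postcondition (2*g <= -4 and vec[g + 3] <= 1) or (not (2*g + p + 2 != g + 4)) must hold; in canonical form it is (2*g <= -4 and vec[g + 3] <= 1) or (not (g + p != 2)).
Before vec[g] := g + g - 5: (2*g <= -4 and store(vec, g, 2*g - 5)[g + 3] <= 1) or (not (g + p != 2))
Then branch requires (3*vec[4] > -3 -> g > p + 3) and ((2*g <= -4 and store(vec, g, 2*g - 5)[g + 3] <= 1) or (not (g + p != 2))); else branch requires (4*g <= -22 and store(vec, 2*g + 9, 4*g + 13)[2*g + 12] <= 1) or (not (2*g + p != -7)).
Before the if: (g = 1 -> ((3*vec[4] > -3 -> g > p + 3) and ((2*g <= -4 and store(vec, g, 2*g - 5)[g + 3] <= 1) or (not (g + p != 2))))) and ((not (g = 1)) -> ((4*g <= -22 and store(vec, 2*g + 9, 4*g + 13)[2*g + 12] <= 1) or (not (2*g + p != -7))))
Answer: WP = (g = 1 -> ((3*vec[4] > -3 -> g > p + 3) and ((2*g <= -4 and store(vec, g, 2*g - 5)[g + 3] <= 1) or (not (g + p != 2))))) and ((not (g = 1)) -> ((4*g <= -22 and store(vec, 2*g + 9, 4*g + 13)[2*g + 12] <= 1) or (not (2*g + p != -7))))


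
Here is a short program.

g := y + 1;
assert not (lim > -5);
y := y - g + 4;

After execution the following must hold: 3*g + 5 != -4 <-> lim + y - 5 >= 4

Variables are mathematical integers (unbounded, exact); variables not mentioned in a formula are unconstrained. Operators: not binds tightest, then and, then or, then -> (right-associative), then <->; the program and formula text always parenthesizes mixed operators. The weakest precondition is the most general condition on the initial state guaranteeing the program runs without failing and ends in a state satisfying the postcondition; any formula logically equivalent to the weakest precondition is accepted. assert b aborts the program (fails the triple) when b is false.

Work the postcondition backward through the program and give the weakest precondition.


Working backward. After the program, the postcondition 3*g + 5 != -4 <-> lim + y - 5 >= 4 must hold; in canonical form it is 3*g != -9 <-> lim + y >= 9.
Before y := y - g + 4: 3*g != -9 <-> lim + y >= g + 5
Before assert not (lim > -5): (not (lim > -5)) and (3*g != -9 <-> lim + y >= g + 5)
Before g := y + 1: (not (lim > -5)) and (3*y != -12 <-> lim >= 6)
Answer: WP = (not (lim > -5)) and (3*y != -12 <-> lim >= 6)


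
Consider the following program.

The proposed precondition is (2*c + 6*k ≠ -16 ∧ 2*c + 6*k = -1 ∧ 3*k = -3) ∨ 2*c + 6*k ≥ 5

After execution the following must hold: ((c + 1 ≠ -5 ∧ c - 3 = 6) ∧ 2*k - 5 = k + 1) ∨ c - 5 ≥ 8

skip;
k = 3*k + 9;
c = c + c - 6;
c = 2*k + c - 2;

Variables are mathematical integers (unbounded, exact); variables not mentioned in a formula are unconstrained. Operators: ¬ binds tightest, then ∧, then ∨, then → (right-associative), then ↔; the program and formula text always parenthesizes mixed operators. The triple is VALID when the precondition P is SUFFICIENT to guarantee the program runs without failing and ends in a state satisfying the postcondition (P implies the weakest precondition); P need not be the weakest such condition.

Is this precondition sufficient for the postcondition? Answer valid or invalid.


Working backward. After the program, the postcondition ((c + 1 ≠ -5 ∧ c - 3 = 6) ∧ 2*k - 5 = k + 1) ∨ c - 5 ≥ 8 must hold; in canonical form it is (c ≠ -6 ∧ c = 9 ∧ k = 6) ∨ c ≥ 13.
Before c := 2*k + c - 2: (c + 2*k ≠ -4 ∧ c + 2*k = 11 ∧ k = 6) ∨ c + 2*k ≥ 15
Before c := c + c - 6: (2*c + 2*k ≠ 2 ∧ 2*c + 2*k = 17 ∧ k = 6) ∨ 2*c + 2*k ≥ 21
Before k := 3*k + 9: (2*c + 6*k ≠ -16 ∧ 2*c + 6*k = -1 ∧ 3*k = -3) ∨ 2*c + 6*k ≥ 3
Before skip: (2*c + 6*k ≠ -16 ∧ 2*c + 6*k = -1 ∧ 3*k = -3) ∨ 2*c + 6*k ≥ 3
The weakest precondition is (2*c + 6*k ≠ -16 ∧ 2*c + 6*k = -1 ∧ 3*k = -3) ∨ 2*c + 6*k ≥ 3.
Check whether (2*c + 6*k ≠ -16 ∧ 2*c + 6*k = -1 ∧ 3*k = -3) ∨ 2*c + 6*k ≥ 5 implies it.
Every state satisfying the precondition satisfies the weakest precondition: the implication holds.
Answer: valid


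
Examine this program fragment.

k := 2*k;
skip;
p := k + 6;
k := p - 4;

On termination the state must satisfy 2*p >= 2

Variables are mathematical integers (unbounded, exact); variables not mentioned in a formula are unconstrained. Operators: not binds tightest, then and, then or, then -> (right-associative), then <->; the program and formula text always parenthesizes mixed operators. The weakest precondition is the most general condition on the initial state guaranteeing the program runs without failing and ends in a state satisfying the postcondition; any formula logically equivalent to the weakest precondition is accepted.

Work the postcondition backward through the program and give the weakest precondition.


Working backward. After the program, 2*p >= 2 must hold.
Before k := p - 4: 2*p >= 2
Before p := k + 6: 2*k >= -10
Before skip: 2*k >= -10
Before k := 2*k: 4*k >= -10
Answer: WP = 4*k >= -10


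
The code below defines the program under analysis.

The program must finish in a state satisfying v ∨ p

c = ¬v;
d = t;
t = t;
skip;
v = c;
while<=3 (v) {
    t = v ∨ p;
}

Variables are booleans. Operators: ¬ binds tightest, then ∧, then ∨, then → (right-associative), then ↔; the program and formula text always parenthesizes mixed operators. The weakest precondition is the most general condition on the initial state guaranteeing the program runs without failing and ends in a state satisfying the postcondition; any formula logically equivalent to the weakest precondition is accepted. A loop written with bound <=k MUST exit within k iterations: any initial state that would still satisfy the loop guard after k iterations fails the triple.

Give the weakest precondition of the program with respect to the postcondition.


Working backward. After the program, v ∨ p must hold.
Before the loop (bound <=3), unroll the exhaustion recursion (WP_0 = exit-now case; WP_j = one more guarded iteration, up to j = 3):
  WP_0: (¬v) ∧ (v ∨ p)
  WP_1: (v → ((¬v) ∧ (v ∨ p))) ∧ ((¬v) → (v ∨ p))
  WP_2: (v → ((v → ((¬v) ∧ (v ∨ p))) ∧ ((¬v) → (v ∨ p)))) ∧ ((¬v) → (v ∨ p))
  WP_3: (v → ((v → ((v → ((¬v) ∧ (v ∨ p))) ∧ ((¬v) → (v ∨ p)))) ∧ ((¬v) → (v ∨ p)))) ∧ ((¬v) → (v ∨ p))
So before the loop: (v → ((v → ((v → ((¬v) ∧ (v ∨ p))) ∧ ((¬v) → (v ∨ p)))) ∧ ((¬v) → (v ∨ p)))) ∧ ((¬v) → (v ∨ p))
Before v := c: (c → ((c → ((c → ((¬c) ∧ (c ∨ p))) ∧ ((¬c) → (c ∨ p)))) ∧ ((¬c) → (c ∨ p)))) ∧ ((¬c) → (c ∨ p))
Before skip: (c → ((c → ((c → ((¬c) ∧ (c ∨ p))) ∧ ((¬c) → (c ∨ p)))) ∧ ((¬c) → (c ∨ p)))) ∧ ((¬c) → (c ∨ p))
Before t := t: (c → ((c → ((c → ((¬c) ∧ (c ∨ p))) ∧ ((¬c) → (c ∨ p)))) ∧ ((¬c) → (c ∨ p)))) ∧ ((¬c) → (c ∨ p))
Before d := t: (c → ((c → ((c → ((¬c) ∧ (c ∨ p))) ∧ ((¬c) → (c ∨ p)))) ∧ ((¬c) → (c ∨ p)))) ∧ ((¬c) → (c ∨ p))
Before c := ¬v: ((¬v) → (((¬v) → (((¬v) → (v ∧ ((¬v) ∨ p))) ∧ (v → ((¬v) ∨ p)))) ∧ (v → ((¬v) ∨ p)))) ∧ (v → ((¬v) ∨ p))
Answer: WP = ((¬v) → (((¬v) → (((¬v) → (v ∧ ((¬v) ∨ p))) ∧ (v → ((¬v) ∨ p)))) ∧ (v → ((¬v) ∨ p)))) ∧ (v → ((¬v) ∨ p))


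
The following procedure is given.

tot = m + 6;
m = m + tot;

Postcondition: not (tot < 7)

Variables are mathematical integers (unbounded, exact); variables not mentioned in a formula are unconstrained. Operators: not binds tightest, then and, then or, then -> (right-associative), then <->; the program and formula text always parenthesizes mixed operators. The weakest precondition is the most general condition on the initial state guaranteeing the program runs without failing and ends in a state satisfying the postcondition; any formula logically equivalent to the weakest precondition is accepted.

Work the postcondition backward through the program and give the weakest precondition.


Working backward. After the program, not (tot < 7) must hold.
Before m := m + tot: not (tot < 7)
Before tot := m + 6: not (m < 1)
Answer: WP = not (m < 1)


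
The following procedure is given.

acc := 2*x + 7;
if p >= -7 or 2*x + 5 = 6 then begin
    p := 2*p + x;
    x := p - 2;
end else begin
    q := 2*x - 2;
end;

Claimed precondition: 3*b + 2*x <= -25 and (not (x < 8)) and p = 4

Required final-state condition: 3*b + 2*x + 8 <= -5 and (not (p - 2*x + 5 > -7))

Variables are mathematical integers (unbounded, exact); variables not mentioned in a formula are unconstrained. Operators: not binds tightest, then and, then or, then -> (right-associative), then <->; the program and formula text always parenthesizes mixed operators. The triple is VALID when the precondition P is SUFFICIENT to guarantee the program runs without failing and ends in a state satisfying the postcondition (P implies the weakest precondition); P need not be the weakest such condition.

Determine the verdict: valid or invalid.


Working backward. After the program, the postcondition 3*b + 2*x + 8 <= -5 and (not (p - 2*x + 5 > -7)) must hold; in canonical form it is 3*b + 2*x <= -13 and (not (p > 2*x - 12)).
Then branch requires 3*b + 4*p + 2*x <= -9 and (not (2*p + x < 16)); else branch requires 3*b + 2*x <= -13 and (not (p > 2*x - 12)).
Before the if: ((p >= -7 or 2*x = 1) -> (3*b + 4*p + 2*x <= -9 and (not (2*p + x < 16)))) and ((not (p >= -7 or 2*x = 1)) -> (3*b + 2*x <= -13 and (not (p > 2*x - 12))))
Before acc := 2*x + 7: ((p >= -7 or 2*x = 1) -> (3*b + 4*p + 2*x <= -9 and (not (2*p + x < 16)))) and ((not (p >= -7 or 2*x = 1)) -> (3*b + 2*x <= -13 and (not (p > 2*x - 12))))
The weakest precondition is ((p >= -7 or 2*x = 1) -> (3*b + 4*p + 2*x <= -9 and (not (2*p + x < 16)))) and ((not (p >= -7 or 2*x = 1)) -> (3*b + 2*x <= -13 and (not (p > 2*x - 12)))).
Check whether 3*b + 2*x <= -25 and (not (x < 8)) and p = 4 implies it.
Every state satisfying the precondition satisfies the weakest precondition: the implication holds.
Answer: valid


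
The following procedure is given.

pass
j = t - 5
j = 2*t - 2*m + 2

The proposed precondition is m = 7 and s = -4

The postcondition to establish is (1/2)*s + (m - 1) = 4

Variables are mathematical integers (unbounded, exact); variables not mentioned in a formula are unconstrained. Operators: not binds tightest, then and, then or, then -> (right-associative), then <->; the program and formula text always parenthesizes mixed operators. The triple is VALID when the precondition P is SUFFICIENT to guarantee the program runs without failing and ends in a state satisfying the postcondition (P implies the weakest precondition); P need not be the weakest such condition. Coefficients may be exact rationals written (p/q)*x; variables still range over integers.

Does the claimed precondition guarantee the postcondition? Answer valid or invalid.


Working backward. After the program, the postcondition (1/2)*s + (m - 1) = 4 must hold; in canonical form it is m + (1/2)*s = 5.
Before j := 2*t - 2*m + 2: m + (1/2)*s = 5
Before j := t - 5: m + (1/2)*s = 5
Before skip: m + (1/2)*s = 5
The weakest precondition is m + (1/2)*s = 5.
Check whether m = 7 and s = -4 implies it.
Every state satisfying the precondition satisfies the weakest precondition: the implication holds.
Answer: valid


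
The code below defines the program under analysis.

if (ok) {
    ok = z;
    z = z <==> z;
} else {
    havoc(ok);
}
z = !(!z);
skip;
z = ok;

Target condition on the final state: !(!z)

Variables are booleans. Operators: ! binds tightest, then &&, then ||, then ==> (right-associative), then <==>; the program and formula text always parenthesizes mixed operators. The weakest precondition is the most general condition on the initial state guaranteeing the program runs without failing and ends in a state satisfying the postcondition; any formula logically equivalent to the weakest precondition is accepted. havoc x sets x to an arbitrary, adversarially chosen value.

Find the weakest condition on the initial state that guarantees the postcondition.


Working backward. After the program, the postcondition !(!z) must hold; in canonical form it is z.
Before z := ok: ok
Before skip: ok
Before z := !(!z): ok
Then branch requires z; else branch requires false.
Before the if: (ok ==> z) && ok
Answer: WP = (ok ==> z) && ok


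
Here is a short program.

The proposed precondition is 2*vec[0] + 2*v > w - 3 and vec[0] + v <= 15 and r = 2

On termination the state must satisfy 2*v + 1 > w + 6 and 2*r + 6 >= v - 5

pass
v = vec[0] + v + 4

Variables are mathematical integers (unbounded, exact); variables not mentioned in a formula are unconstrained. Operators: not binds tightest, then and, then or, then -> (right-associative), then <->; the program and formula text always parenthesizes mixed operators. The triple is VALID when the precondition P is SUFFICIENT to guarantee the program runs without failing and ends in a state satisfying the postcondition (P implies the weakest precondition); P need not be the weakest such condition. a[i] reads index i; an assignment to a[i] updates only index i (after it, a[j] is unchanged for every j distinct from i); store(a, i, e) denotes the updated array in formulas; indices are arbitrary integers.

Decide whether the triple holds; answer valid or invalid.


Working backward. After the program, the postcondition 2*v + 1 > w + 6 and 2*r + 6 >= v - 5 must hold; in canonical form it is 2*v > w + 5 and 2*r >= v - 11.
Before v := vec[0] + v + 4: 2*vec[0] + 2*v > w - 3 and 2*r >= vec[0] + v - 7
Before skip: 2*vec[0] + 2*v > w - 3 and 2*r >= vec[0] + v - 7
The weakest precondition is 2*vec[0] + 2*v > w - 3 and 2*r >= vec[0] + v - 7.
Check whether 2*vec[0] + 2*v > w - 3 and vec[0] + v <= 15 and r = 2 implies it.
Countermodel: at the initial state r = 2, v = 0, vec = {[0] = 12, elsewhere 12}, w = 26, the precondition holds but the weakest precondition fails.
Answer: invalid


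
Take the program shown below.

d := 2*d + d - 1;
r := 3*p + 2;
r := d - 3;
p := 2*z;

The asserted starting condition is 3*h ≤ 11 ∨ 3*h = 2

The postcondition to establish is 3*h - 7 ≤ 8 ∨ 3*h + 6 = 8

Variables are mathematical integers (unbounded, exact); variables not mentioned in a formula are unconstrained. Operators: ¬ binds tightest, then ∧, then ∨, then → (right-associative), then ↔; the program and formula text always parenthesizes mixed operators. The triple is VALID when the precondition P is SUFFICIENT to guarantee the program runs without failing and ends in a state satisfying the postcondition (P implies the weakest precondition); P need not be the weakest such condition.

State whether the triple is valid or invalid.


Working backward. After the program, the postcondition 3*h - 7 ≤ 8 ∨ 3*h + 6 = 8 must hold; in canonical form it is 3*h ≤ 15 ∨ 3*h = 2.
Before p := 2*z: 3*h ≤ 15 ∨ 3*h = 2
Before r := d - 3: 3*h ≤ 15 ∨ 3*h = 2
Before r := 3*p + 2: 3*h ≤ 15 ∨ 3*h = 2
Before d := 2*d + d - 1: 3*h ≤ 15 ∨ 3*h = 2
The weakest precondition is 3*h ≤ 15 ∨ 3*h = 2.
Check whether 3*h ≤ 11 ∨ 3*h = 2 implies it.
Every state satisfying the precondition satisfies the weakest precondition: the implication holds.
Answer: valid


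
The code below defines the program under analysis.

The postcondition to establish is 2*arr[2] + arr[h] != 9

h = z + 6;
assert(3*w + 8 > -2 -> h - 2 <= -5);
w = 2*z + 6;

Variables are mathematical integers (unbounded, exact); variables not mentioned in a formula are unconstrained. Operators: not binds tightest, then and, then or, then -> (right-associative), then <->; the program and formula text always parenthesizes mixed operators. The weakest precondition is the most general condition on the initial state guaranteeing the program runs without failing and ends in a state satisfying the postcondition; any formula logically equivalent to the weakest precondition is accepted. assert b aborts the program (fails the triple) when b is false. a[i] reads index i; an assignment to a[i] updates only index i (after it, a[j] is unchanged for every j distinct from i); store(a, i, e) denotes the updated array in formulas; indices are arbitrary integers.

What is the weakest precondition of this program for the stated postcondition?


Working backward. After the program, 2*arr[2] + arr[h] != 9 must hold.
Before w := 2*z + 6: 2*arr[2] + arr[h] != 9
Before assert 3*w + 8 > -2 -> h - 2 <= -5: (3*w > -10 -> h <= -3) and 2*arr[2] + arr[h] != 9
Before h := z + 6: (3*w > -10 -> z <= -9) and arr[z + 6] + 2*arr[2] != 9
Answer: WP = (3*w > -10 -> z <= -9) and arr[z + 6] + 2*arr[2] != 9


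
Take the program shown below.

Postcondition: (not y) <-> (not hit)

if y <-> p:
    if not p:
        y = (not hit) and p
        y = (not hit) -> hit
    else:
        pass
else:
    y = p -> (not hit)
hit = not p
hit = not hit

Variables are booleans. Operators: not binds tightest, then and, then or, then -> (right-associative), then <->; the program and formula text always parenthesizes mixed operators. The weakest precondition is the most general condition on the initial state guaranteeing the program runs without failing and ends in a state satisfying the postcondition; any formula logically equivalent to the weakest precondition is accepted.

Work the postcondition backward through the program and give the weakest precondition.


Working backward. After the program, (not y) <-> (not hit) must hold.
Before hit := not hit: (not y) <-> hit
Before hit := not p: (not y) <-> (not p)
Then branch requires ((not p) -> ((not ((not hit) -> hit)) <-> (not p))) and (p -> ((not y) <-> (not p))); else branch requires (not (p -> (not hit))) <-> (not p).
Before the if: ((y <-> p) -> (((not p) -> ((not ((not hit) -> hit)) <-> (not p))) and (p -> ((not y) <-> (not p))))) and ((not (y <-> p)) -> ((not (p -> (not hit))) <-> (not p)))
Answer: WP = ((y <-> p) -> (((not p) -> ((not ((not hit) -> hit)) <-> (not p))) and (p -> ((not y) <-> (not p))))) and ((not (y <-> p)) -> ((not (p -> (not hit))) <-> (not p)))


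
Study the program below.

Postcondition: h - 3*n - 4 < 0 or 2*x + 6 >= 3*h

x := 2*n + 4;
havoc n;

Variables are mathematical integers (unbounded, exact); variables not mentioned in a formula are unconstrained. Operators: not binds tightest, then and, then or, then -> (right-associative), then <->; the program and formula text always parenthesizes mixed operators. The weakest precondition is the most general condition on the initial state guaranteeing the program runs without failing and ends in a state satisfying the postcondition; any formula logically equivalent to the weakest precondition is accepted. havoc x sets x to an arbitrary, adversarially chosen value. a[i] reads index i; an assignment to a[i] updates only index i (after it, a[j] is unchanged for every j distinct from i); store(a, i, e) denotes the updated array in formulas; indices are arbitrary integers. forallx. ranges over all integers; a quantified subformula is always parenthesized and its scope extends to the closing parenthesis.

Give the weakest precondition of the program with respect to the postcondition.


Working backward. After the program, the postcondition h - 3*n - 4 < 0 or 2*x + 6 >= 3*h must hold; in canonical form it is h < 3*n + 4 or 2*x >= 3*h - 6.
Before havoc n: forall n_1. (h < 3*n_1 + 4 or 2*x >= 3*h - 6)
Before x := 2*n + 4: forall n_1. (h < 3*n_1 + 4 or 4*n >= 3*h - 14)
Answer: WP = forall n_1. (h < 3*n_1 + 4 or 4*n >= 3*h - 14)


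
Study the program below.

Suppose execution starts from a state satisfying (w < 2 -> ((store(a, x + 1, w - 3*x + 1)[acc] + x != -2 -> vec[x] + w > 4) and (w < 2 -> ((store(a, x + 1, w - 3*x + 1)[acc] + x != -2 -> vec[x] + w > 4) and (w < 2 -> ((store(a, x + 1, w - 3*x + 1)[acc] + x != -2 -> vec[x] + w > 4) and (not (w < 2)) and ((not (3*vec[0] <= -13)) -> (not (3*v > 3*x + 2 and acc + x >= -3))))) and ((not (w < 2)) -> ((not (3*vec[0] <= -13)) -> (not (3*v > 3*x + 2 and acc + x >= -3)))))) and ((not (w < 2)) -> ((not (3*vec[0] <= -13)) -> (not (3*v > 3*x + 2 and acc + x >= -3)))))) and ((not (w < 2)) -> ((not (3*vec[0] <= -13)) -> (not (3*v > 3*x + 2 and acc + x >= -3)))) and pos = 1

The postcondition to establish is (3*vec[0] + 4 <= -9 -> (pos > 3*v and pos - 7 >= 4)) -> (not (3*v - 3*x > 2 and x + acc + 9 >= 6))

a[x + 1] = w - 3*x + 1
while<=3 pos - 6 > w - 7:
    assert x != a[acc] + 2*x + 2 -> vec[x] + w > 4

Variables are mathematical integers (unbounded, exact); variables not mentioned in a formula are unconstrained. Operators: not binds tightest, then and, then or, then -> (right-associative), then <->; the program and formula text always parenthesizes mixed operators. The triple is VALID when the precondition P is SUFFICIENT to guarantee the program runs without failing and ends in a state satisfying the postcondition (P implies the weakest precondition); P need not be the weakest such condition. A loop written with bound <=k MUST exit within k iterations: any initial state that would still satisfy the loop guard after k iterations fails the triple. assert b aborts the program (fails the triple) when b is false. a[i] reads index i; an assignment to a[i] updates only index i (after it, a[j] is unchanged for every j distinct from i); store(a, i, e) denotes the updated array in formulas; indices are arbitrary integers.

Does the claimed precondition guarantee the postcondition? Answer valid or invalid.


Working backward. After the program, the postcondition (3*vec[0] + 4 <= -9 -> (pos > 3*v and pos - 7 >= 4)) -> (not (3*v - 3*x > 2 and x + acc + 9 >= 6)) must hold; in canonical form it is (3*vec[0] <= -13 -> (pos > 3*v and pos >= 11)) -> (not (3*v > 3*x + 2 and acc + x >= -3)).
Before the loop (bound <=3), unroll the exhaustion recursion (WP_0 = exit-now case; WP_j = one more guarded iteration, up to j = 3):
  WP_0: (not (pos > w - 1)) and ((3*vec[0] <= -13 -> (pos > 3*v and pos >= 11)) -> (not (3*v > 3*x + 2 and acc + x >= -3)))
  WP_1: (pos > w - 1 -> ((a[acc] + x != -2 -> vec[x] + w > 4) and (not (pos > w - 1)) and ((3*vec[0] <= -13 -> (pos > 3*v and pos >= 11)) -> (not (3*v > 3*x + 2 and acc + x >= -3))))) and ((not (pos > w - 1)) -> ((3*vec[0] <= -13 -> (pos > 3*v and pos >= 11)) -> (not (3*v > 3*x + 2 and acc + x >= -3))))
  WP_2: (pos > w - 1 -> ((a[acc] + x != -2 -> vec[x] + w > 4) and (pos > w - 1 -> ((a[acc] + x != -2 -> vec[x] + w > 4) and (not (pos > w - 1)) and ((3*vec[0] <= -13 -> (pos > 3*v and pos >= 11)) -> (not (3*v > 3*x + 2 and acc + x >= -3))))) and ((not (pos > w - 1)) -> ((3*vec[0] <= -13 -> (pos > 3*v and pos >= 11)) -> (not (3*v > 3*x + 2 and acc + x >= -3)))))) and ((not (pos > w - 1)) -> ((3*vec[0] <= -13 -> (pos > 3*v and pos >= 11)) -> (not (3*v > 3*x + 2 and acc + x >= -3))))
  WP_3: (pos > w - 1 -> ((a[acc] + x != -2 -> vec[x] + w > 4) and (pos > w - 1 -> ((a[acc] + x != -2 -> vec[x] + w > 4) and (pos > w - 1 -> ((a[acc] + x != -2 -> vec[x] + w > 4) and (not (pos > w - 1)) and ((3*vec[0] <= -13 -> (pos > 3*v and pos >= 11)) -> (not (3*v > 3*x + 2 and acc + x >= -3))))) and ((not (pos > w - 1)) -> ((3*vec[0] <= -13 -> (pos > 3*v and pos >= 11)) -> (not (3*v > 3*x + 2 and acc + x >= -3)))))) and ((not (pos > w - 1)) -> ((3*vec[0] <= -13 -> (pos > 3*v and pos >= 11)) -> (not (3*v > 3*x + 2 and acc + x >= -3)))))) and ((not (pos > w - 1)) -> ((3*vec[0] <= -13 -> (pos > 3*v and pos >= 11)) -> (not (3*v > 3*x + 2 and acc + x >= -3))))
So before the loop: (pos > w - 1 -> ((a[acc] + x != -2 -> vec[x] + w > 4) and (pos > w - 1 -> ((a[acc] + x != -2 -> vec[x] + w > 4) and (pos > w - 1 -> ((a[acc] + x != -2 -> vec[x] + w > 4) and (not (pos > w - 1)) and ((3*vec[0] <= -13 -> (pos > 3*v and pos >= 11)) -> (not (3*v > 3*x + 2 and acc + x >= -3))))) and ((not (pos > w - 1)) -> ((3*vec[0] <= -13 -> (pos > 3*v and pos >= 11)) -> (not (3*v > 3*x + 2 and acc + x >= -3)))))) and ((not (pos > w - 1)) -> ((3*vec[0] <= -13 -> (pos > 3*v and pos >= 11)) -> (not (3*v > 3*x + 2 and acc + x >= -3)))))) and ((not (pos > w - 1)) -> ((3*vec[0] <= -13 -> (pos > 3*v and pos >= 11)) -> (not (3*v > 3*x + 2 and acc + x >= -3))))
Before a[x + 1] := w - 3*x + 1: (pos > w - 1 -> ((store(a, x + 1, w - 3*x + 1)[acc] + x != -2 -> vec[x] + w > 4) and (pos > w - 1 -> ((store(a, x + 1, w - 3*x + 1)[acc] + x != -2 -> vec[x] + w > 4) and (pos > w - 1 -> ((store(a, x + 1, w - 3*x + 1)[acc] + x != -2 -> vec[x] + w > 4) and (not (pos > w - 1)) and ((3*vec[0] <= -13 -> (pos > 3*v and pos >= 11)) -> (not (3*v > 3*x + 2 and acc + x >= -3))))) and ((not (pos > w - 1)) -> ((3*vec[0] <= -13 -> (pos > 3*v and pos >= 11)) -> (not (3*v > 3*x + 2 and acc + x >= -3)))))) and ((not (pos > w - 1)) -> ((3*vec[0] <= -13 -> (pos > 3*v and pos >= 11)) -> (not (3*v > 3*x + 2 and acc + x >= -3)))))) and ((not (pos > w - 1)) -> ((3*vec[0] <= -13 -> (pos > 3*v and pos >= 11)) -> (not (3*v > 3*x + 2 and acc + x >= -3))))
The weakest precondition is (pos > w - 1 -> ((store(a, x + 1, w - 3*x + 1)[acc] + x != -2 -> vec[x] + w > 4) and (pos > w - 1 -> ((store(a, x + 1, w - 3*x + 1)[acc] + x != -2 -> vec[x] + w > 4) and (pos > w - 1 -> ((store(a, x + 1, w - 3*x + 1)[acc] + x != -2 -> vec[x] + w > 4) and (not (pos > w - 1)) and ((3*vec[0] <= -13 -> (pos > 3*v and pos >= 11)) -> (not (3*v > 3*x + 2 and acc + x >= -3))))) and ((not (pos > w - 1)) -> ((3*vec[0] <= -13 -> (pos > 3*v and pos >= 11)) -> (not (3*v > 3*x + 2 and acc + x >= -3)))))) and ((not (pos > w - 1)) -> ((3*vec[0] <= -13 -> (pos > 3*v and pos >= 11)) -> (not (3*v > 3*x + 2 and acc + x >= -3)))))) and ((not (pos > w - 1)) -> ((3*vec[0] <= -13 -> (pos > 3*v and pos >= 11)) -> (not (3*v > 3*x + 2 and acc + x >= -3)))).
Check whether (w < 2 -> ((store(a, x + 1, w - 3*x + 1)[acc] + x != -2 -> vec[x] + w > 4) and (w < 2 -> ((store(a, x + 1, w - 3*x + 1)[acc] + x != -2 -> vec[x] + w > 4) and (w < 2 -> ((store(a, x + 1, w - 3*x + 1)[acc] + x != -2 -> vec[x] + w > 4) and (not (w < 2)) and ((not (3*vec[0] <= -13)) -> (not (3*v > 3*x + 2 and acc + x >= -3))))) and ((not (w < 2)) -> ((not (3*vec[0] <= -13)) -> (not (3*v > 3*x + 2 and acc + x >= -3)))))) and ((not (w < 2)) -> ((not (3*vec[0] <= -13)) -> (not (3*v > 3*x + 2 and acc + x >= -3)))))) and ((not (w < 2)) -> ((not (3*vec[0] <= -13)) -> (not (3*v > 3*x + 2 and acc + x >= -3)))) and pos = 1 implies it.
Every state satisfying the precondition satisfies the weakest precondition: the implication holds.
Answer: valid


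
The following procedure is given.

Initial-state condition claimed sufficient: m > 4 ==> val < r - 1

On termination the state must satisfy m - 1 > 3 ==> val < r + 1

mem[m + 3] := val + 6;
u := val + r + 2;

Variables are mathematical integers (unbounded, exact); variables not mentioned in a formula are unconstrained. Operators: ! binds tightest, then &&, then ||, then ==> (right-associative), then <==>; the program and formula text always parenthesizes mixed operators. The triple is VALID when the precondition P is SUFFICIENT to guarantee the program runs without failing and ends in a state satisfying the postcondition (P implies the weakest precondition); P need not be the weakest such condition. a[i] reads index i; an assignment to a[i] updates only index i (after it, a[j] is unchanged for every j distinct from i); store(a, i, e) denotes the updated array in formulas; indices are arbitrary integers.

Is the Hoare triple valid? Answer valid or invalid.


Working backward. After the program, the postcondition m - 1 > 3 ==> val < r + 1 must hold; in canonical form it is m > 4 ==> val < r + 1.
Before u := val + r + 2: m > 4 ==> val < r + 1
Before mem[m + 3] := val + 6: m > 4 ==> val < r + 1
The weakest precondition is m > 4 ==> val < r + 1.
Check whether m > 4 ==> val < r - 1 implies it.
Every state satisfying the precondition satisfies the weakest precondition: the implication holds.
Answer: valid


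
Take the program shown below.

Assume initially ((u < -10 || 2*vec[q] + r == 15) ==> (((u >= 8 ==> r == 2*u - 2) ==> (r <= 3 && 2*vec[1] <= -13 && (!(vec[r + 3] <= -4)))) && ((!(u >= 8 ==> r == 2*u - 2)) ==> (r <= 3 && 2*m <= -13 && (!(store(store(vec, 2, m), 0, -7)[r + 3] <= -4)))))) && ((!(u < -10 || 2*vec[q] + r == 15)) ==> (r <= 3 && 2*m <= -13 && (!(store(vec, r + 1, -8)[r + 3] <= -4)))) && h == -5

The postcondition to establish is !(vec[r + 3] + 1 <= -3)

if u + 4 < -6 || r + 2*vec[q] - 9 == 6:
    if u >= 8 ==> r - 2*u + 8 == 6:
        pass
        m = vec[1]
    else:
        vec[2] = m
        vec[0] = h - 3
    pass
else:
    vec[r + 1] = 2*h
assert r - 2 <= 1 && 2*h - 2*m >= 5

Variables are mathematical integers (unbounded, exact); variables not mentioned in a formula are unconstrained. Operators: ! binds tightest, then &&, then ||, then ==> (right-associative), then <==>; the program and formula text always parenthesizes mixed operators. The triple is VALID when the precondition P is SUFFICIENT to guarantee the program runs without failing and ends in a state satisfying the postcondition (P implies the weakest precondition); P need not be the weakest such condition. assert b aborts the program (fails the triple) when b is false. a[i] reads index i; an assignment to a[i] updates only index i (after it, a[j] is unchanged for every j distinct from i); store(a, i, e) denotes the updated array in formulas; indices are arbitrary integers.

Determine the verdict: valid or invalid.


Working backward. After the program, the postcondition !(vec[r + 3] + 1 <= -3) must hold; in canonical form it is !(vec[r + 3] <= -4).
Before assert r - 2 <= 1 && 2*h - 2*m >= 5: r <= 3 && 2*h >= 2*m + 5 && (!(vec[r + 3] <= -4))
Then branch requires ((u >= 8 ==> r == 2*u - 2) ==> (r <= 3 && 2*h >= 2*vec[1] + 5 && (!(vec[r + 3] <= -4)))) && ((!(u >= 8 ==> r == 2*u - 2)) ==> (r <= 3 && 2*h >= 2*m + 5 && (!(store(store(vec, 2, m), 0, h - 3)[r + 3] <= -4)))); else branch requires r <= 3 && 2*h >= 2*m + 5 && (!(store(vec, r + 1, 2*h)[r + 3] <= -4)).
Before the if: ((u < -10 || 2*vec[q] + r == 15) ==> (((u >= 8 ==> r == 2*u - 2) ==> (r <= 3 && 2*h >= 2*vec[1] + 5 && (!(vec[r + 3] <= -4)))) && ((!(u >= 8 ==> r == 2*u - 2)) ==> (r <= 3 && 2*h >= 2*m + 5 && (!(store(store(vec, 2, m), 0, h - 3)[r + 3] <= -4)))))) && ((!(u < -10 || 2*vec[q] + r == 15)) ==> (r <= 3 && 2*h >= 2*m + 5 && (!(store(vec, r + 1, 2*h)[r + 3] <= -4))))
The weakest precondition is ((u < -10 || 2*vec[q] + r == 15) ==> (((u >= 8 ==> r == 2*u - 2) ==> (r <= 3 && 2*h >= 2*vec[1] + 5 && (!(vec[r + 3] <= -4)))) && ((!(u >= 8 ==> r == 2*u - 2)) ==> (r <= 3 && 2*h >= 2*m + 5 && (!(store(store(vec, 2, m), 0, h - 3)[r + 3] <= -4)))))) && ((!(u < -10 || 2*vec[q] + r == 15)) ==> (r <= 3 && 2*h >= 2*m + 5 && (!(store(vec, r + 1, 2*h)[r + 3] <= -4)))).
Check whether ((u < -10 || 2*vec[q] + r == 15) ==> (((u >= 8 ==> r == 2*u - 2) ==> (r <= 3 && 2*vec[1] <= -13 && (!(vec[r + 3] <= -4)))) && ((!(u >= 8 ==> r == 2*u - 2)) ==> (r <= 3 && 2*m <= -13 && (!(store(store(vec, 2, m), 0, -7)[r + 3] <= -4)))))) && ((!(u < -10 || 2*vec[q] + r == 15)) ==> (r <= 3 && 2*m <= -13 && (!(store(vec, r + 1, -8)[r + 3] <= -4)))) && h == -5 implies it.
Countermodel: at the initial state h = -5, m = -14209, q = 0, r = 0, u = -11, vec = {[0] = 4, [1] = -7, [2] = 4, [3] = -3, elsewhere 4}, the precondition holds but the weakest precondition fails.
Answer: invalid


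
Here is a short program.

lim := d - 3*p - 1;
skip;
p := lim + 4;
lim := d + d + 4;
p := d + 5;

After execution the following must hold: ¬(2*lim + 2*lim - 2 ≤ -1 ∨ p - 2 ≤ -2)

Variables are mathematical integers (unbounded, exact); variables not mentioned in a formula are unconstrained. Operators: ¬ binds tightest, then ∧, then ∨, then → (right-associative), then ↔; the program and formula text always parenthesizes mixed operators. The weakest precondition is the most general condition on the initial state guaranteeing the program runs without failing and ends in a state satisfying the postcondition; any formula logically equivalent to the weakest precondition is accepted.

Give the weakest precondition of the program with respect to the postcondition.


Working backward. After the program, the postcondition ¬(2*lim + 2*lim - 2 ≤ -1 ∨ p - 2 ≤ -2) must hold; in canonical form it is ¬(4*lim ≤ 1 ∨ p ≤ 0).
Before p := d + 5: ¬(4*lim ≤ 1 ∨ d ≤ -5)
Before lim := d + d + 4: ¬(8*d ≤ -15 ∨ d ≤ -5)
Before p := lim + 4: ¬(8*d ≤ -15 ∨ d ≤ -5)
Before skip: ¬(8*d ≤ -15 ∨ d ≤ -5)
Before lim := d - 3*p - 1: ¬(8*d ≤ -15 ∨ d ≤ -5)
Answer: WP = ¬(8*d ≤ -15 ∨ d ≤ -5)


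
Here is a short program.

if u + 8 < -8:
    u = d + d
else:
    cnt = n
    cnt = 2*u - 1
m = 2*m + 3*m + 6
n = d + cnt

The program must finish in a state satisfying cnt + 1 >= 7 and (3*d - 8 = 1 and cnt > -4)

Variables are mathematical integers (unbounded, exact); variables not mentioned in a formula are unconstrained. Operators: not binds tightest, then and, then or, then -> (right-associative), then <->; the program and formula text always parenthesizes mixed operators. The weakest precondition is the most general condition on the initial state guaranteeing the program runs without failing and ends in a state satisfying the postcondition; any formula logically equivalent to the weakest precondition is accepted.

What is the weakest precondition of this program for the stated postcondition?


Working backward. After the program, the postcondition cnt + 1 >= 7 and (3*d - 8 = 1 and cnt > -4) must hold; in canonical form it is cnt >= 6 and 3*d = 9 and cnt > -4.
Before n := d + cnt: cnt >= 6 and 3*d = 9 and cnt > -4
Before m := 2*m + 3*m + 6: cnt >= 6 and 3*d = 9 and cnt > -4
Then branch requires cnt >= 6 and 3*d = 9 and cnt > -4; else branch requires 2*u >= 7 and 3*d = 9 and 2*u > -3.
Before the if: (u < -16 -> (cnt >= 6 and 3*d = 9 and cnt > -4)) and ((not (u < -16)) -> (2*u >= 7 and 3*d = 9 and 2*u > -3))
Answer: WP = (u < -16 -> (cnt >= 6 and 3*d = 9 and cnt > -4)) and ((not (u < -16)) -> (2*u >= 7 and 3*d = 9 and 2*u > -3))


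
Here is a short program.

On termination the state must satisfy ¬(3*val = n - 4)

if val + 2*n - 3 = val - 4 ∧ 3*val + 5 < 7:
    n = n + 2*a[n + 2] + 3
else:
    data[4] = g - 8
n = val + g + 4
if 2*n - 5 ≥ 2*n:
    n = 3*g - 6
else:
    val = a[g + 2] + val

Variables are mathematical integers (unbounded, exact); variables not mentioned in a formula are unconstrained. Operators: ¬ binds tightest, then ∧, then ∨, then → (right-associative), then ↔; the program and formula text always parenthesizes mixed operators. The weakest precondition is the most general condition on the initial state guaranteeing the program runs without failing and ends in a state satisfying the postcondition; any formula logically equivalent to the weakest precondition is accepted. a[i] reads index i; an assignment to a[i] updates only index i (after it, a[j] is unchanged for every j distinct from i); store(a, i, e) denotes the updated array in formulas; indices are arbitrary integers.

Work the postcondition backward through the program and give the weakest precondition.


Working backward. After the program, ¬(3*val = n - 4) must hold.
Then branch requires ¬(3*val = 3*g - 10); else branch requires ¬(3*a[g + 2] + 3*val = n - 4).
Before the if: ¬(3*a[g + 2] + 3*val = n - 4)
Before n := val + g + 4: ¬(3*a[g + 2] + 2*val = g)
Then branch requires ¬(3*a[g + 2] + 2*val = g); else branch requires ¬(3*a[g + 2] + 2*val = g).
Before the if: ((2*n = -1 ∧ 3*val < 2) → (¬(3*a[g + 2] + 2*val = g))) ∧ ((¬(2*n = -1 ∧ 3*val < 2)) → (¬(3*a[g + 2] + 2*val = g)))
Answer: WP = ((2*n = -1 ∧ 3*val < 2) → (¬(3*a[g + 2] + 2*val = g))) ∧ ((¬(2*n = -1 ∧ 3*val < 2)) → (¬(3*a[g + 2] + 2*val = g)))


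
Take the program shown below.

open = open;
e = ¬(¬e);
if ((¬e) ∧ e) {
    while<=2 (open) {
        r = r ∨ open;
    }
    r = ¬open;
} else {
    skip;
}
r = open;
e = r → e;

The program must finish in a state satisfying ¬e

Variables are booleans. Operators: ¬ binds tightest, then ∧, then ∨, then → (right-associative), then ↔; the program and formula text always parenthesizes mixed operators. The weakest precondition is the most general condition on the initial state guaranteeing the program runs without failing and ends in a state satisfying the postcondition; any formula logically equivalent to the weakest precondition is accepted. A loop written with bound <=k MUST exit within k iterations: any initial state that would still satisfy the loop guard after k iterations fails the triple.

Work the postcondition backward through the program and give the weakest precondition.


Working backward. After the program, ¬e must hold.
Before e := r → e: ¬(r → e)
Before r := open: ¬(open → e)
Then branch requires (open → ((open → ((¬open) ∧ (¬(open → e)))) ∧ ((¬open) → (¬(open → e))))) ∧ ((¬open) → (¬(open → e))); else branch requires ¬(open → e).
Before the if: ¬(open → e)
Before e := ¬(¬e): ¬(open → e)
Before open := open: ¬(open → e)
Answer: WP = ¬(open → e)


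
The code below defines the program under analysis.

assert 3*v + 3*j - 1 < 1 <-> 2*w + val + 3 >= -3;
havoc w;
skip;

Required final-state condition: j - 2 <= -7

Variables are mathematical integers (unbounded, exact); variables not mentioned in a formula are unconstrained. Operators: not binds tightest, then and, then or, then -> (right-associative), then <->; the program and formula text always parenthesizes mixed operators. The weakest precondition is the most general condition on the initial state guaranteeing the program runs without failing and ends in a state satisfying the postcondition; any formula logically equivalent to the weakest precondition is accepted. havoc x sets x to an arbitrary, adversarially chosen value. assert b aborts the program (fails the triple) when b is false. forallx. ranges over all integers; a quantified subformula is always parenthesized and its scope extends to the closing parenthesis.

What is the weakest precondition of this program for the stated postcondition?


Working backward. After the program, the postcondition j - 2 <= -7 must hold; in canonical form it is j <= -5.
Before skip: j <= -5
Before havoc w: j <= -5
Before assert 3*v + 3*j - 1 < 1 <-> 2*w + val + 3 >= -3: (3*j + 3*v < 2 <-> val + 2*w >= -6) and j <= -5
Answer: WP = (3*j + 3*v < 2 <-> val + 2*w >= -6) and j <= -5
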